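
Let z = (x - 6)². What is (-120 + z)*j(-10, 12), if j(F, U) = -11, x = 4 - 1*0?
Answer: 1276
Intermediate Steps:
x = 4 (x = 4 + 0 = 4)
z = 4 (z = (4 - 6)² = (-2)² = 4)
(-120 + z)*j(-10, 12) = (-120 + 4)*(-11) = -116*(-11) = 1276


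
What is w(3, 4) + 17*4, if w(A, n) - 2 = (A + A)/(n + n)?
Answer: 283/4 ≈ 70.750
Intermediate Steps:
w(A, n) = 2 + A/n (w(A, n) = 2 + (A + A)/(n + n) = 2 + (2*A)/((2*n)) = 2 + (2*A)*(1/(2*n)) = 2 + A/n)
w(3, 4) + 17*4 = (2 + 3/4) + 17*4 = (2 + 3*(¼)) + 68 = (2 + ¾) + 68 = 11/4 + 68 = 283/4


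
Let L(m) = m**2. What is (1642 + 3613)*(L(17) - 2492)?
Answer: -11576765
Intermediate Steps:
(1642 + 3613)*(L(17) - 2492) = (1642 + 3613)*(17**2 - 2492) = 5255*(289 - 2492) = 5255*(-2203) = -11576765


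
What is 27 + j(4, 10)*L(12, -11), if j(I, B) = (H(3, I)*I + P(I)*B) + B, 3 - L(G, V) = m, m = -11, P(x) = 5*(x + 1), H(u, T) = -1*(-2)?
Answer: 3779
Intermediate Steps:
H(u, T) = 2
P(x) = 5 + 5*x (P(x) = 5*(1 + x) = 5 + 5*x)
L(G, V) = 14 (L(G, V) = 3 - 1*(-11) = 3 + 11 = 14)
j(I, B) = B + 2*I + B*(5 + 5*I) (j(I, B) = (2*I + (5 + 5*I)*B) + B = (2*I + B*(5 + 5*I)) + B = B + 2*I + B*(5 + 5*I))
27 + j(4, 10)*L(12, -11) = 27 + (10 + 2*4 + 5*10*(1 + 4))*14 = 27 + (10 + 8 + 5*10*5)*14 = 27 + (10 + 8 + 250)*14 = 27 + 268*14 = 27 + 3752 = 3779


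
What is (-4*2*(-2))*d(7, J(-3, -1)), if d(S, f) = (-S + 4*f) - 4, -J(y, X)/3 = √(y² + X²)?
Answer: -176 - 192*√10 ≈ -783.16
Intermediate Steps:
J(y, X) = -3*√(X² + y²) (J(y, X) = -3*√(y² + X²) = -3*√(X² + y²))
d(S, f) = -4 - S + 4*f
(-4*2*(-2))*d(7, J(-3, -1)) = (-4*2*(-2))*(-4 - 1*7 + 4*(-3*√((-1)² + (-3)²))) = (-8*(-2))*(-4 - 7 + 4*(-3*√(1 + 9))) = 16*(-4 - 7 + 4*(-3*√10)) = 16*(-4 - 7 - 12*√10) = 16*(-11 - 12*√10) = -176 - 192*√10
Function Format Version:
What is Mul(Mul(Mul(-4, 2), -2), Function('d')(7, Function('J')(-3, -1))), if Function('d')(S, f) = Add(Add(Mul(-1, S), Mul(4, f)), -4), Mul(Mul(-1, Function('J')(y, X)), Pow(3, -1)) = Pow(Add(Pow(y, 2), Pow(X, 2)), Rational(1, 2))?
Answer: Add(-176, Mul(-192, Pow(10, Rational(1, 2)))) ≈ -783.16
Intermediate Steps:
Function('J')(y, X) = Mul(-3, Pow(Add(Pow(X, 2), Pow(y, 2)), Rational(1, 2))) (Function('J')(y, X) = Mul(-3, Pow(Add(Pow(y, 2), Pow(X, 2)), Rational(1, 2))) = Mul(-3, Pow(Add(Pow(X, 2), Pow(y, 2)), Rational(1, 2))))
Function('d')(S, f) = Add(-4, Mul(-1, S), Mul(4, f))
Mul(Mul(Mul(-4, 2), -2), Function('d')(7, Function('J')(-3, -1))) = Mul(Mul(Mul(-4, 2), -2), Add(-4, Mul(-1, 7), Mul(4, Mul(-3, Pow(Add(Pow(-1, 2), Pow(-3, 2)), Rational(1, 2)))))) = Mul(Mul(-8, -2), Add(-4, -7, Mul(4, Mul(-3, Pow(Add(1, 9), Rational(1, 2)))))) = Mul(16, Add(-4, -7, Mul(4, Mul(-3, Pow(10, Rational(1, 2)))))) = Mul(16, Add(-4, -7, Mul(-12, Pow(10, Rational(1, 2))))) = Mul(16, Add(-11, Mul(-12, Pow(10, Rational(1, 2))))) = Add(-176, Mul(-192, Pow(10, Rational(1, 2))))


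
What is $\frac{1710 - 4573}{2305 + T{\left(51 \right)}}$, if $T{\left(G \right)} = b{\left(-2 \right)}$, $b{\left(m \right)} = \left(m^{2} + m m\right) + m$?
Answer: $- \frac{2863}{2311} \approx -1.2389$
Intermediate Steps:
$b{\left(m \right)} = m + 2 m^{2}$ ($b{\left(m \right)} = \left(m^{2} + m^{2}\right) + m = 2 m^{2} + m = m + 2 m^{2}$)
$T{\left(G \right)} = 6$ ($T{\left(G \right)} = - 2 \left(1 + 2 \left(-2\right)\right) = - 2 \left(1 - 4\right) = \left(-2\right) \left(-3\right) = 6$)
$\frac{1710 - 4573}{2305 + T{\left(51 \right)}} = \frac{1710 - 4573}{2305 + 6} = - \frac{2863}{2311}$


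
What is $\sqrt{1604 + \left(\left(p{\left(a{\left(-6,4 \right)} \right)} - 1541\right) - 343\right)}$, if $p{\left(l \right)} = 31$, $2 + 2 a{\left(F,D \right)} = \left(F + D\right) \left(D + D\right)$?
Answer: $i \sqrt{249} \approx 15.78 i$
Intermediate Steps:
$a{\left(F,D \right)} = -1 + D \left(D + F\right)$ ($a{\left(F,D \right)} = -1 + \frac{\left(F + D\right) \left(D + D\right)}{2} = -1 + \frac{\left(D + F\right) 2 D}{2} = -1 + \frac{2 D \left(D + F\right)}{2} = -1 + D \left(D + F\right)$)
$\sqrt{1604 + \left(\left(p{\left(a{\left(-6,4 \right)} \right)} - 1541\right) - 343\right)} = \sqrt{1604 + \left(\left(31 - 1541\right) - 343\right)} = \sqrt{1604 - 1853} = \sqrt{-249} = i \sqrt{249}$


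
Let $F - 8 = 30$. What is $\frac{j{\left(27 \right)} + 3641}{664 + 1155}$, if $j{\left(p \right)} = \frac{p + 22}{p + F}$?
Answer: $\frac{236714}{118235} \approx 2.0021$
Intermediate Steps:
$F = 38$ ($F = 8 + 30 = 38$)
$j{\left(p \right)} = \frac{22 + p}{38 + p}$ ($j{\left(p \right)} = \frac{p + 22}{p + 38} = \frac{22 + p}{38 + p}$)
$\frac{j{\left(27 \right)} + 3641}{664 + 1155} = \frac{\frac{22 + 27}{38 + 27} + 3641}{664 + 1155} = \frac{\frac{1}{65} \cdot 49 + 3641}{1819} = \left(\frac{1}{65} \cdot 49 + 3641\right) \frac{1}{1819} = \left(\frac{49}{65} + 3641\right) \frac{1}{1819} = \frac{236714}{65} \cdot \frac{1}{1819} = \frac{236714}{118235}$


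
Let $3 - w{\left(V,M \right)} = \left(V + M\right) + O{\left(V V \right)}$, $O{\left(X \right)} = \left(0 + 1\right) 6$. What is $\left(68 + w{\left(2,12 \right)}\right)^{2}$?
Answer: $2601$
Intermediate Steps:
$O{\left(X \right)} = 6$ ($O{\left(X \right)} = 1 \cdot 6 = 6$)
$w{\left(V,M \right)} = -3 - M - V$ ($w{\left(V,M \right)} = 3 - \left(\left(V + M\right) + 6\right) = 3 - \left(\left(M + V\right) + 6\right) = 3 - \left(6 + M + V\right) = -3 - M - V$)
$\left(68 + w{\left(2,12 \right)}\right)^{2} = \left(68 - 17\right)^{2} = 51^{2} = 2601$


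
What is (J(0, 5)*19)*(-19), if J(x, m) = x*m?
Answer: 0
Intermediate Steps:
J(x, m) = m*x
(J(0, 5)*19)*(-19) = ((5*0)*19)*(-19) = (0*19)*(-19) = 0*(-19) = 0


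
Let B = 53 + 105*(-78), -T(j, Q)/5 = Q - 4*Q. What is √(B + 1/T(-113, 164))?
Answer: I*√12310466685/1230 ≈ 90.205*I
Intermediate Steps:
T(j, Q) = 15*Q (T(j, Q) = -5*(Q - 4*Q) = -(-15)*Q = 15*Q)
B = -8137 (B = 53 - 8190 = -8137)
√(B + 1/T(-113, 164)) = √(-8137 + 1/(15*164)) = √(-8137 + 1/2460) = √(-20017019/2460) = I*√12310466685/1230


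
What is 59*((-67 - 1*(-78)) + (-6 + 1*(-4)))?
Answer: 59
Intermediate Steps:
59*((-67 - 1*(-78)) + (-6 + 1*(-4))) = 59*((-67 + 78) + (-6 - 4)) = 59*(11 - 10) = 59*1 = 59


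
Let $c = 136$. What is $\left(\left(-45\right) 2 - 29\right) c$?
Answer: $-16184$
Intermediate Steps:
$\left(\left(-45\right) 2 - 29\right) c = \left(\left(-45\right) 2 - 29\right) 136 = \left(-90 - 29\right) 136 = \left(-119\right) 136 = -16184$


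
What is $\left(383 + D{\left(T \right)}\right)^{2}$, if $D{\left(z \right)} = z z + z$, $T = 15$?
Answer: $388129$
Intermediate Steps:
$D{\left(z \right)} = z + z^{2}$ ($D{\left(z \right)} = z^{2} + z = z + z^{2}$)
$\left(383 + D{\left(T \right)}\right)^{2} = \left(383 + 15 \left(1 + 15\right)\right)^{2} = \left(383 + 15 \cdot 16\right)^{2} = \left(383 + 240\right)^{2} = 623^{2} = 388129$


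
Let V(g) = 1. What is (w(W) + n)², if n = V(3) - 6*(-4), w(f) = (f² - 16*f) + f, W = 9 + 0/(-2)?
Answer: 841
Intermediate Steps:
W = 9 (W = 9 + 0*(-½) = 9 + 0 = 9)
w(f) = f² - 15*f
n = 25 (n = 1 - 6*(-4) = 1 - 3*(-8) = 1 + 24 = 25)
(w(W) + n)² = (9*(-15 + 9) + 25)² = (9*(-6) + 25)² = (-54 + 25)² = (-29)² = 841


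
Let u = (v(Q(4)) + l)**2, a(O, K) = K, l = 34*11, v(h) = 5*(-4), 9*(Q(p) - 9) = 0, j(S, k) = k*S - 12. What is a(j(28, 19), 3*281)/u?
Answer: 281/41772 ≈ 0.0067270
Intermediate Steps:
j(S, k) = -12 + S*k (j(S, k) = S*k - 12 = -12 + S*k)
Q(p) = 9 (Q(p) = 9 + (1/9)*0 = 9 + 0 = 9)
v(h) = -20
l = 374
u = 125316 (u = (-20 + 374)**2 = 354**2 = 125316)
a(j(28, 19), 3*281)/u = (3*281)/125316 = 843*(1/125316) = 281/41772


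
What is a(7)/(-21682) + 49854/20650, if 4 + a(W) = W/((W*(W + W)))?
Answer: 1081015553/447733300 ≈ 2.4144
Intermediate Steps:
a(W) = -4 + 1/(2*W) (a(W) = -4 + W/((W*(W + W))) = -4 + W/((W*(2*W))) = -4 + W/((2*W²)) = -4 + W*(1/(2*W²)) = -4 + 1/(2*W))
a(7)/(-21682) + 49854/20650 = (-4 + (½)/7)/(-21682) + 49854/20650 = (-4 + (½)*(⅐))*(-1/21682) + 49854*(1/20650) = (-4 + 1/14)*(-1/21682) + 3561/1475 = -55/14*(-1/21682) + 3561/1475 = 55/303548 + 3561/1475 = 1081015553/447733300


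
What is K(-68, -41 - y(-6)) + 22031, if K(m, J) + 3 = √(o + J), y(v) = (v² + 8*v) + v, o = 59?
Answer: 22034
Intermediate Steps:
y(v) = v² + 9*v
K(m, J) = -3 + √(59 + J)
K(-68, -41 - y(-6)) + 22031 = (-3 + √(59 + (-41 - (-6)*(9 - 6)))) + 22031 = (-3 + √(59 + (-41 - (-6)*3))) + 22031 = (-3 + √(59 + (-41 - 1*(-18)))) + 22031 = (-3 + √(59 + (-41 + 18))) + 22031 = (-3 + √(59 - 23)) + 22031 = (-3 + √36) + 22031 = (-3 + 6) + 22031 = 3 + 22031 = 22034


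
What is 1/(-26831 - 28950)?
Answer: -1/55781 ≈ -1.7927e-5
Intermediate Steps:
1/(-26831 - 28950) = 1/(-55781) = -1/55781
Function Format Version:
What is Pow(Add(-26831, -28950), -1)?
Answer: Rational(-1, 55781) ≈ -1.7927e-5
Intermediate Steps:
Pow(Add(-26831, -28950), -1) = Pow(-55781, -1) = Rational(-1, 55781)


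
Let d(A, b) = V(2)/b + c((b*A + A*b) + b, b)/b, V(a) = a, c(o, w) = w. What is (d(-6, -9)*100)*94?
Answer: 65800/9 ≈ 7311.1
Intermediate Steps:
d(A, b) = 1 + 2/b (d(A, b) = 2/b + b/b = 2/b + 1 = 1 + 2/b)
(d(-6, -9)*100)*94 = (((2 - 9)/(-9))*100)*94 = (-1/9*(-7)*100)*94 = ((7/9)*100)*94 = (700/9)*94 = 65800/9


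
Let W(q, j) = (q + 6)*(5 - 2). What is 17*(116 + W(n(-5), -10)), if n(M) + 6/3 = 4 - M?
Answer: 2635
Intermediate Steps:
n(M) = 2 - M (n(M) = -2 + (4 - M) = 2 - M)
W(q, j) = 18 + 3*q (W(q, j) = (6 + q)*3 = 18 + 3*q)
17*(116 + W(n(-5), -10)) = 17*(116 + (18 + 3*(2 - 1*(-5)))) = 17*(116 + (18 + 3*(2 + 5))) = 17*(116 + (18 + 3*7)) = 17*(116 + (18 + 21)) = 17*(116 + 39) = 17*155 = 2635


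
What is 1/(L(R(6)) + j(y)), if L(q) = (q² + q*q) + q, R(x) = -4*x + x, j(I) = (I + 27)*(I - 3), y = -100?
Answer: 1/8149 ≈ 0.00012271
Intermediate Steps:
j(I) = (-3 + I)*(27 + I) (j(I) = (27 + I)*(-3 + I) = (-3 + I)*(27 + I))
R(x) = -3*x
L(q) = q + 2*q² (L(q) = (q² + q²) + q = 2*q² + q = q + 2*q²)
1/(L(R(6)) + j(y)) = 1/((-3*6)*(1 + 2*(-3*6)) + (-81 + (-100)² + 24*(-100))) = 1/(-18*(1 + 2*(-18)) + (-81 + 10000 - 2400)) = 1/(-18*(1 - 36) + 7519) = 1/(-18*(-35) + 7519) = 1/(630 + 7519) = 1/8149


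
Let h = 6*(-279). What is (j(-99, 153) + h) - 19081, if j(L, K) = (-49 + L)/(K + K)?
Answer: -3175589/153 ≈ -20755.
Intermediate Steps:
j(L, K) = (-49 + L)/(2*K) (j(L, K) = (-49 + L)/((2*K)) = (-49 + L)*(1/(2*K)) = (-49 + L)/(2*K))
h = -1674
(j(-99, 153) + h) - 19081 = ((1/2)*(-49 - 99)/153 - 1674) - 19081 = ((1/2)*(1/153)*(-148) - 1674) - 19081 = (-74/153 - 1674) - 19081 = -256196/153 - 19081 = -3175589/153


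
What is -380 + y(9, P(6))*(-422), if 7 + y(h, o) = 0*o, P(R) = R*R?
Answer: 2574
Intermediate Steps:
P(R) = R²
y(h, o) = -7 (y(h, o) = -7 + 0*o = -7 + 0 = -7)
-380 + y(9, P(6))*(-422) = -380 - 7*(-422) = -380 + 2954 = 2574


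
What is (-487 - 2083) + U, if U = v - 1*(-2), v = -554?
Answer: -3122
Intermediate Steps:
U = -552 (U = -554 - 1*(-2) = -554 + 2 = -552)
(-487 - 2083) + U = (-487 - 2083) - 552 = -2570 - 552 = -3122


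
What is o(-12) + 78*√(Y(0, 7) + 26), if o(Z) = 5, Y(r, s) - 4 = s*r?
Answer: 5 + 78*√30 ≈ 432.22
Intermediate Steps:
Y(r, s) = 4 + r*s (Y(r, s) = 4 + s*r = 4 + r*s)
o(-12) + 78*√(Y(0, 7) + 26) = 5 + 78*√((4 + 0*7) + 26) = 5 + 78*√((4 + 0) + 26) = 5 + 78*√(4 + 26) = 5 + 78*√30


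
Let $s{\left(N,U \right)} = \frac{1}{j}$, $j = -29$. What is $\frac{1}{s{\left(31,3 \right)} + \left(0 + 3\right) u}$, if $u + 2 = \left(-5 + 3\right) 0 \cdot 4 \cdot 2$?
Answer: $- \frac{29}{175} \approx -0.16571$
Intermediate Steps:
$u = -2$ ($u = -2 + \left(-5 + 3\right) 0 \cdot 4 \cdot 2 = -2 + \left(-2\right) 0 \cdot 4 \cdot 2 = -2 + 0 \cdot 4 \cdot 2 = -2 + 0 \cdot 2 = -2 + 0 = -2$)
$s{\left(N,U \right)} = - \frac{1}{29}$ ($s{\left(N,U \right)} = \frac{1}{-29} = - \frac{1}{29}$)
$\frac{1}{s{\left(31,3 \right)} + \left(0 + 3\right) u} = \frac{1}{- \frac{1}{29} + \left(0 + 3\right) \left(-2\right)} = \frac{1}{- \frac{1}{29} + 3 \left(-2\right)} = \frac{1}{- \frac{1}{29} - 6} = \frac{1}{- \frac{175}{29}} = - \frac{29}{175}$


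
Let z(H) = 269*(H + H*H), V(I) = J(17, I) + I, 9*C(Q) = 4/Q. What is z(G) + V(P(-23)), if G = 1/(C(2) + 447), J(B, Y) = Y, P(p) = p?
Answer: -735462436/16200625 ≈ -45.397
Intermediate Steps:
C(Q) = 4/(9*Q) (C(Q) = (4/Q)/9 = 4/(9*Q))
V(I) = 2*I (V(I) = I + I = 2*I)
G = 9/4025 (G = 1/((4/9)/2 + 447) = 1/((4/9)*(1/2) + 447) = 1/(2/9 + 447) = 1/(4025/9) = 9/4025 ≈ 0.0022360)
z(H) = 269*H + 269*H**2 (z(H) = 269*(H + H**2) = 269*H + 269*H**2)
z(G) + V(P(-23)) = 269*(9/4025)*(1 + 9/4025) + 2*(-23) = 269*(9/4025)*(4034/4025) - 46 = 9766314/16200625 - 46 = -735462436/16200625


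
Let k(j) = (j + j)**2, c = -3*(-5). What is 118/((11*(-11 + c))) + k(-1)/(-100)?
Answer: 1453/550 ≈ 2.6418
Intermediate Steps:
c = 15
k(j) = 4*j**2 (k(j) = (2*j)**2 = 4*j**2)
118/((11*(-11 + c))) + k(-1)/(-100) = 118/((11*(-11 + 15))) + (4*(-1)**2)/(-100) = 118/((11*4)) + (4*1)*(-1/100) = 118/44 + 4*(-1/100) = 118*(1/44) - 1/25 = 59/22 - 1/25 = 1453/550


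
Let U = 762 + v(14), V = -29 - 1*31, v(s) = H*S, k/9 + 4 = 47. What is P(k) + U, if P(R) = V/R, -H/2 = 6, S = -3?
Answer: 102922/129 ≈ 797.84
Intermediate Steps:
H = -12 (H = -2*6 = -12)
k = 387 (k = -36 + 9*47 = -36 + 423 = 387)
v(s) = 36 (v(s) = -12*(-3) = 36)
V = -60 (V = -29 - 31 = -60)
U = 798 (U = 762 + 36 = 798)
P(R) = -60/R
P(k) + U = -60/387 + 798 = -60*1/387 + 798 = -20/129 + 798 = 102922/129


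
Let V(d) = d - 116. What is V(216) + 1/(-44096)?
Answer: 4409599/44096 ≈ 100.00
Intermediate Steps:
V(d) = -116 + d
V(216) + 1/(-44096) = (-116 + 216) + 1/(-44096) = 100 - 1/44096 = 4409599/44096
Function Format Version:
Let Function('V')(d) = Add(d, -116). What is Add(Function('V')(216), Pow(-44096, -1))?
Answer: Rational(4409599, 44096) ≈ 100.00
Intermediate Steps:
Function('V')(d) = Add(-116, d)
Add(Function('V')(216), Pow(-44096, -1)) = Add(Add(-116, 216), Pow(-44096, -1)) = Add(100, Rational(-1, 44096)) = Rational(4409599, 44096)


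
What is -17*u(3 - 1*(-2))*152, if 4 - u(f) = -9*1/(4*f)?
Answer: -57494/5 ≈ -11499.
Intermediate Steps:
u(f) = 4 + 9/(4*f) (u(f) = 4 - (-9)/(4*f) = 4 + 9/(4*f))
-17*u(3 - 1*(-2))*152 = -17*(4 + 9/(4*(3 - 1*(-2))))*152 = -17*(4 + 9/(4*(3 + 2)))*152 = -17*(4 + (9/4)/5)*152 = -17*(4 + (9/4)*(⅕))*152 = -17*(4 + 9/20)*152 = -17*89/20*152 = -1513/20*152 = -57494/5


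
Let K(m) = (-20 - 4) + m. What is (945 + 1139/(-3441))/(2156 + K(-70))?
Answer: 1625303/3547671 ≈ 0.45813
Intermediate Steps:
K(m) = -24 + m
(945 + 1139/(-3441))/(2156 + K(-70)) = (945 + 1139/(-3441))/(2156 + (-24 - 70)) = (945 + 1139*(-1/3441))/(2156 - 94) = (945 - 1139/3441)/2062 = (3250606/3441)*(1/2062) = 1625303/3547671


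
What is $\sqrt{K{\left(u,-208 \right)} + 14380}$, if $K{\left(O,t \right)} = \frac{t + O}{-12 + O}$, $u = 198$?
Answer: $\frac{\sqrt{124372155}}{93} \approx 119.92$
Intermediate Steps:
$K{\left(O,t \right)} = \frac{O + t}{-12 + O}$
$\sqrt{K{\left(u,-208 \right)} + 14380} = \sqrt{\frac{198 - 208}{-12 + 198} + 14380} = \sqrt{\frac{1}{186} \left(-10\right) + 14380} = \sqrt{- \frac{5}{93} + 14380} = \sqrt{\frac{1337335}{93}} = \frac{\sqrt{124372155}}{93}$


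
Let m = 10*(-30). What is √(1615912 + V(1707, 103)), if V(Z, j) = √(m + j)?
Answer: √(1615912 + I*√197) ≈ 1271.2 + 0.005*I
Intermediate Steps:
m = -300
V(Z, j) = √(-300 + j)
√(1615912 + V(1707, 103)) = √(1615912 + √(-300 + 103)) = √(1615912 + √(-197)) = √(1615912 + I*√197)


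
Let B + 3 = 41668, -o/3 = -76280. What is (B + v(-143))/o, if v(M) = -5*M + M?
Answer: 14079/76280 ≈ 0.18457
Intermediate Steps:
o = 228840 (o = -3*(-76280) = 228840)
v(M) = -4*M
B = 41665 (B = -3 + 41668 = 41665)
(B + v(-143))/o = (41665 - 4*(-143))/228840 = (41665 + 572)*(1/228840) = 42237*(1/228840) = 14079/76280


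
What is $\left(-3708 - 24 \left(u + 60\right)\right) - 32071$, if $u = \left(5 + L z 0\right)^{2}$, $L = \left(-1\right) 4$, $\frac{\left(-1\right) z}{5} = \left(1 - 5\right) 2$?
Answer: $-37819$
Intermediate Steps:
$z = 40$ ($z = - 5 \left(1 - 5\right) 2 = - 5 \left(\left(-4\right) 2\right) = \left(-5\right) \left(-8\right) = 40$)
$L = -4$
$u = 25$ ($u = \left(5 + \left(-4\right) 40 \cdot 0\right)^{2} = \left(5 - 0\right)^{2} = \left(5 + 0\right)^{2} = 5^{2} = 25$)
$\left(-3708 - 24 \left(u + 60\right)\right) - 32071 = \left(-3708 - 24 \left(25 + 60\right)\right) - 32071 = \left(-3708 - 2040\right) - 32071 = -5748 - 32071 = -37819$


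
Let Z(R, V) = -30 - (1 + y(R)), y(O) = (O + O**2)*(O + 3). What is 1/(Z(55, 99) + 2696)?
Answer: -1/175975 ≈ -5.6826e-6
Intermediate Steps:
y(O) = (3 + O)*(O + O**2) (y(O) = (O + O**2)*(3 + O) = (3 + O)*(O + O**2))
Z(R, V) = -31 - R*(3 + R**2 + 4*R) (Z(R, V) = -30 - (1 + R*(3 + R**2 + 4*R)) = -30 + (-1 - R*(3 + R**2 + 4*R)) = -31 - R*(3 + R**2 + 4*R))
1/(Z(55, 99) + 2696) = 1/((-31 - 1*55*(3 + 55**2 + 4*55)) + 2696) = 1/((-31 - 1*55*(3 + 3025 + 220)) + 2696) = 1/((-31 - 1*55*3248) + 2696) = 1/((-31 - 178640) + 2696) = 1/(-178671 + 2696) = 1/(-175975) = -1/175975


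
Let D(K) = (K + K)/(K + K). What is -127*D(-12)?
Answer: -127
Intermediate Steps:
D(K) = 1 (D(K) = (2*K)/((2*K)) = (2*K)*(1/(2*K)) = 1)
-127*D(-12) = -127*1 = -127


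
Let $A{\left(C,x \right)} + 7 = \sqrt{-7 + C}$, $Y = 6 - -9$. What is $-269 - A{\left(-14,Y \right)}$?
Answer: $-262 - i \sqrt{21} \approx -262.0 - 4.5826 i$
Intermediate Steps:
$Y = 15$ ($Y = 6 + 9 = 15$)
$A{\left(C,x \right)} = -7 + \sqrt{-7 + C}$
$-269 - A{\left(-14,Y \right)} = -269 - \left(-7 + \sqrt{-7 - 14}\right) = -269 - \left(-7 + \sqrt{-21}\right) = -269 - \left(-7 + i \sqrt{21}\right) = -269 + \left(7 - i \sqrt{21}\right) = -262 - i \sqrt{21}$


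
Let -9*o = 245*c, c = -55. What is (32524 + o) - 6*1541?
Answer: 222977/9 ≈ 24775.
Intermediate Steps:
o = 13475/9 (o = -245*(-55)/9 = -⅑*(-13475) = 13475/9 ≈ 1497.2)
(32524 + o) - 6*1541 = (32524 + 13475/9) - 6*1541 = 306191/9 - 9246 = 222977/9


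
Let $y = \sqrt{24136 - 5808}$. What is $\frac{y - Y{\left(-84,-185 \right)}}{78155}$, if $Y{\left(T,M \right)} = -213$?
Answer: $\frac{213}{78155} + \frac{2 \sqrt{4582}}{78155} \approx 0.0044576$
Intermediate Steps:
$y = 2 \sqrt{4582}$ ($y = \sqrt{18328} = 2 \sqrt{4582} \approx 135.38$)
$\frac{y - Y{\left(-84,-185 \right)}}{78155} = \frac{2 \sqrt{4582} - -213}{78155} = \left(2 \sqrt{4582} + 213\right) \frac{1}{78155} = \left(213 + 2 \sqrt{4582}\right) \frac{1}{78155} = \frac{213}{78155} + \frac{2 \sqrt{4582}}{78155}$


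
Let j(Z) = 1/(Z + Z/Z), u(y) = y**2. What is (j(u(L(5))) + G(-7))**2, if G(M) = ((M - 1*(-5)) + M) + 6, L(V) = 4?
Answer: 2500/289 ≈ 8.6505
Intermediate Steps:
G(M) = 11 + 2*M (G(M) = ((M + 5) + M) + 6 = ((5 + M) + M) + 6 = (5 + 2*M) + 6 = 11 + 2*M)
j(Z) = 1/(1 + Z) (j(Z) = 1/(Z + 1) = 1/(1 + Z))
(j(u(L(5))) + G(-7))**2 = (1/(1 + 4**2) + (11 + 2*(-7)))**2 = (1/(1 + 16) + (11 - 14))**2 = (1/17 - 3)**2 = (-50/17)**2 = 2500/289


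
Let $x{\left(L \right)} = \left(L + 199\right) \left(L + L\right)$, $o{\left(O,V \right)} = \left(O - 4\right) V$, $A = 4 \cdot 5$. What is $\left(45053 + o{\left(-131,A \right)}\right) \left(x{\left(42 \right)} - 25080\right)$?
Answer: $-204819108$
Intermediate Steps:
$A = 20$
$o{\left(O,V \right)} = V \left(-4 + O\right)$ ($o{\left(O,V \right)} = \left(-4 + O\right) V = V \left(-4 + O\right)$)
$x{\left(L \right)} = 2 L \left(199 + L\right)$ ($x{\left(L \right)} = \left(199 + L\right) 2 L = 2 L \left(199 + L\right)$)
$\left(45053 + o{\left(-131,A \right)}\right) \left(x{\left(42 \right)} - 25080\right) = \left(45053 + 20 \left(-4 - 131\right)\right) \left(2 \cdot 42 \left(199 + 42\right) - 25080\right) = \left(45053 + 20 \left(-135\right)\right) \left(2 \cdot 42 \cdot 241 - 25080\right) = \left(45053 - 2700\right) \left(20244 - 25080\right) = 42353 \left(-4836\right) = -204819108$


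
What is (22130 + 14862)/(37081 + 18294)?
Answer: 36992/55375 ≈ 0.66803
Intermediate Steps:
(22130 + 14862)/(37081 + 18294) = 36992/55375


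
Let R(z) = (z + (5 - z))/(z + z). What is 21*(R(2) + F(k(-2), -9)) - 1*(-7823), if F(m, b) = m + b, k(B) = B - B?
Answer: 30641/4 ≈ 7660.3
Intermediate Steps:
R(z) = 5/(2*z) (R(z) = 5/((2*z)) = 5*(1/(2*z)) = 5/(2*z))
k(B) = 0
F(m, b) = b + m
21*(R(2) + F(k(-2), -9)) - 1*(-7823) = 21*((5/2)/2 + (-9 + 0)) - 1*(-7823) = 21*((5/2)*(1/2) - 9) + 7823 = 21*(5/4 - 9) + 7823 = 21*(-31/4) + 7823 = -651/4 + 7823 = 30641/4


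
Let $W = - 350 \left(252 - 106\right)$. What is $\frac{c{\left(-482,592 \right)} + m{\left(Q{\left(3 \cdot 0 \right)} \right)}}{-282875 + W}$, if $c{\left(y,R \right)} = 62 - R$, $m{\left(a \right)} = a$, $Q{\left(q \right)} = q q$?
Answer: $\frac{106}{66795} \approx 0.0015869$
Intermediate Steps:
$Q{\left(q \right)} = q^{2}$
$W = -51100$ ($W = \left(-350\right) 146 = -51100$)
$\frac{c{\left(-482,592 \right)} + m{\left(Q{\left(3 \cdot 0 \right)} \right)}}{-282875 + W} = \frac{\left(62 - 592\right) + \left(3 \cdot 0\right)^{2}}{-282875 - 51100} = \frac{\left(62 - 592\right) + 0^{2}}{-333975} = \left(-530 + 0\right) \left(- \frac{1}{333975}\right) = \left(-530\right) \left(- \frac{1}{333975}\right) = \frac{106}{66795}$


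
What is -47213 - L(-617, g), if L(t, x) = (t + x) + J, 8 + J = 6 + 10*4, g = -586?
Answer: -46048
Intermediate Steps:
J = 38 (J = -8 + (6 + 10*4) = -8 + (6 + 40) = -8 + 46 = 38)
L(t, x) = 38 + t + x (L(t, x) = (t + x) + 38 = 38 + t + x)
-47213 - L(-617, g) = -47213 - (38 - 617 - 586) = -47213 - 1*(-1165) = -47213 + 1165 = -46048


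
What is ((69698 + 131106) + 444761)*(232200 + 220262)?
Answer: 292093631030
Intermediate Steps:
((69698 + 131106) + 444761)*(232200 + 220262) = (200804 + 444761)*452462 = 645565*452462 = 292093631030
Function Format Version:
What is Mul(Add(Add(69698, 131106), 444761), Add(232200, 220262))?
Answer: 292093631030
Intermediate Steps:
Mul(Add(Add(69698, 131106), 444761), Add(232200, 220262)) = Mul(Add(200804, 444761), 452462) = Mul(645565, 452462) = 292093631030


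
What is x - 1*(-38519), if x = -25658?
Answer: 12861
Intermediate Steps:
x - 1*(-38519) = -25658 - 1*(-38519) = -25658 + 38519 = 12861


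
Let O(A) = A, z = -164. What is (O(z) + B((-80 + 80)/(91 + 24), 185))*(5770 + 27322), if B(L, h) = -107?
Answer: -8967932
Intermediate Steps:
(O(z) + B((-80 + 80)/(91 + 24), 185))*(5770 + 27322) = (-164 - 107)*(5770 + 27322) = -271*33092 = -8967932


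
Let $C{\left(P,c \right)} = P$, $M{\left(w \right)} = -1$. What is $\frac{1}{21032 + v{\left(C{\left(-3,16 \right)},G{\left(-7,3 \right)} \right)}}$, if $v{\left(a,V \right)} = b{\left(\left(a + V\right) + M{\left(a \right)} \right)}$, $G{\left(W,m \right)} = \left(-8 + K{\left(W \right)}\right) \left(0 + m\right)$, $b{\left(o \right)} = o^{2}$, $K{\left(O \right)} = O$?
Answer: $\frac{1}{23433} \approx 4.2675 \cdot 10^{-5}$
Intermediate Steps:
$G{\left(W,m \right)} = m \left(-8 + W\right)$ ($G{\left(W,m \right)} = \left(-8 + W\right) \left(0 + m\right) = \left(-8 + W\right) m = m \left(-8 + W\right)$)
$v{\left(a,V \right)} = \left(-1 + V + a\right)^{2}$ ($v{\left(a,V \right)} = \left(\left(a + V\right) - 1\right)^{2} = \left(\left(V + a\right) - 1\right)^{2} = \left(-1 + V + a\right)^{2}$)
$\frac{1}{21032 + v{\left(C{\left(-3,16 \right)},G{\left(-7,3 \right)} \right)}} = \frac{1}{21032 + \left(-1 + 3 \left(-8 - 7\right) - 3\right)^{2}} = \frac{1}{21032 + \left(-1 + 3 \left(-15\right) - 3\right)^{2}} = \frac{1}{21032 + \left(-1 - 45 - 3\right)^{2}} = \frac{1}{21032 + \left(-49\right)^{2}} = \frac{1}{21032 + 2401} = \frac{1}{23433}$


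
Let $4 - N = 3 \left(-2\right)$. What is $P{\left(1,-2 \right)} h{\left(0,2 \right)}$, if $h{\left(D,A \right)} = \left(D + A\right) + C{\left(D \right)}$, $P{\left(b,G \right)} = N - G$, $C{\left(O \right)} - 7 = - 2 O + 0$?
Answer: $108$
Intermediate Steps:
$C{\left(O \right)} = 7 - 2 O$ ($C{\left(O \right)} = 7 + \left(- 2 O + 0\right) = 7 - 2 O$)
$N = 10$ ($N = 4 - 3 \left(-2\right) = 4 - -6 = 4 + 6 = 10$)
$P{\left(b,G \right)} = 10 - G$
$h{\left(D,A \right)} = 7 + A - D$ ($h{\left(D,A \right)} = \left(D + A\right) - \left(-7 + 2 D\right) = \left(A + D\right) - \left(-7 + 2 D\right) = 7 + A - D$)
$P{\left(1,-2 \right)} h{\left(0,2 \right)} = \left(10 - -2\right) \left(7 + 2 - 0\right) = \left(10 + 2\right) \left(7 + 2 + 0\right) = 12 \cdot 9 = 108$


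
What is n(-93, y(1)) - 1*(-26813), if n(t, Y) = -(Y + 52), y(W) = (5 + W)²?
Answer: 26725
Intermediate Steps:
n(t, Y) = -52 - Y (n(t, Y) = -(52 + Y) = -52 - Y)
n(-93, y(1)) - 1*(-26813) = (-52 - (5 + 1)²) - 1*(-26813) = (-52 - 1*6²) + 26813 = (-52 - 1*36) + 26813 = (-52 - 36) + 26813 = -88 + 26813 = 26725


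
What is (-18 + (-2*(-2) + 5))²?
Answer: 81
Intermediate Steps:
(-18 + (-2*(-2) + 5))² = (-18 + (4 + 5))² = (-18 + 9)² = (-9)² = 81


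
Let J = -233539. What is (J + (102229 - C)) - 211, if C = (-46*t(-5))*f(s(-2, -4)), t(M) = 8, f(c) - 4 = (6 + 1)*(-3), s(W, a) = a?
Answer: -137777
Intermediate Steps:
f(c) = -17 (f(c) = 4 + (6 + 1)*(-3) = 4 + 7*(-3) = 4 - 21 = -17)
C = 6256 (C = -46*8*(-17) = -368*(-17) = 6256)
(J + (102229 - C)) - 211 = (-233539 + (102229 - 1*6256)) - 211 = (-233539 + (102229 - 6256)) - 211 = (-233539 + 95973) - 211 = -137566 - 211 = -137777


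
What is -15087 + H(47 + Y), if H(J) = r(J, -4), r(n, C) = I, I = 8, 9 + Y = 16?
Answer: -15079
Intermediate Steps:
Y = 7 (Y = -9 + 16 = 7)
r(n, C) = 8
H(J) = 8
-15087 + H(47 + Y) = -15087 + 8 = -15079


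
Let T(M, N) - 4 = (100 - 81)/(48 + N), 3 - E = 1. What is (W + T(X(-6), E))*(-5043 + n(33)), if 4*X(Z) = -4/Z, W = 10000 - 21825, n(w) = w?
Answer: 296106531/5 ≈ 5.9221e+7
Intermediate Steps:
E = 2 (E = 3 - 1*1 = 3 - 1 = 2)
W = -11825
X(Z) = -1/Z (X(Z) = (-4/Z)/4 = -1/Z)
T(M, N) = 4 + 19/(48 + N) (T(M, N) = 4 + (100 - 81)/(48 + N) = 4 + 19/(48 + N))
(W + T(X(-6), E))*(-5043 + n(33)) = (-11825 + (211 + 4*2)/(48 + 2))*(-5043 + 33) = (-11825 + (211 + 8)/50)*(-5010) = (-11825 + (1/50)*219)*(-5010) = (-11825 + 219/50)*(-5010) = -591031/50*(-5010) = 296106531/5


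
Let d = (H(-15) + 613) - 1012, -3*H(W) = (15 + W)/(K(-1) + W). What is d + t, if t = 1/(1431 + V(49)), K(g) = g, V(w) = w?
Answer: -590519/1480 ≈ -399.00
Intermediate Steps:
H(W) = -(15 + W)/(3*(-1 + W))
d = -399 (d = ((-15 - 1*(-15))/(3*(-1 - 15)) + 613) - 1012 = ((1/3)*(-15 + 15)/(-16) + 613) - 1012 = ((1/3)*(-1/16)*0 + 613) - 1012 = (0 + 613) - 1012 = 613 - 1012 = -399)
t = 1/1480 (t = 1/(1431 + 49) = 1/1480 ≈ 0.00067568)
d + t = -399 + 1/1480 = -590519/1480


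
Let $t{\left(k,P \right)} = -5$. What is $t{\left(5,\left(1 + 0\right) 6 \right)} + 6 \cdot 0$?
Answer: $-5$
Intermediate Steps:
$t{\left(5,\left(1 + 0\right) 6 \right)} + 6 \cdot 0 = -5 + 6 \cdot 0 = -5 + 0 = -5$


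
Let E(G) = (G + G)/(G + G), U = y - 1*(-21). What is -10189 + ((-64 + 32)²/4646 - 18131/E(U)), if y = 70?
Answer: -65786848/2323 ≈ -28320.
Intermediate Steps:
U = 91 (U = 70 - 1*(-21) = 70 + 21 = 91)
E(G) = 1 (E(G) = (2*G)/((2*G)) = (2*G)*(1/(2*G)) = 1)
-10189 + ((-64 + 32)²/4646 - 18131/E(U)) = -10189 + ((-64 + 32)²/4646 - 18131/1) = -10189 + ((-32)²*(1/4646) - 18131*1) = -10189 + (1024*(1/4646) - 18131) = -10189 + (512/2323 - 18131) = -10189 - 42117801/2323 = -65786848/2323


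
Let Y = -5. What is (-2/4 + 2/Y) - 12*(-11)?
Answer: 1311/10 ≈ 131.10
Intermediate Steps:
(-2/4 + 2/Y) - 12*(-11) = (-2/4 + 2/(-5)) - 12*(-11) = (-2*¼ + 2*(-⅕)) + 132 = (-½ - ⅖) + 132 = -9/10 + 132 = 1311/10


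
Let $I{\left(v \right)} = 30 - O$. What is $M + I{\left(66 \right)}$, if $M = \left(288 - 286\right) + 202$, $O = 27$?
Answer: $207$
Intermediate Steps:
$I{\left(v \right)} = 3$ ($I{\left(v \right)} = 30 - 27 = 3$)
$M = 204$ ($M = 2 + 202 = 204$)
$M + I{\left(66 \right)} = 204 + 3 = 207$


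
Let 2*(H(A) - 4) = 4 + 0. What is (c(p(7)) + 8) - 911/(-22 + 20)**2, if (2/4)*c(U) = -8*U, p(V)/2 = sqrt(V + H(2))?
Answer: -879/4 - 32*sqrt(13) ≈ -335.13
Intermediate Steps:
H(A) = 6 (H(A) = 4 + (4 + 0)/2 = 4 + (1/2)*4 = 4 + 2 = 6)
p(V) = 2*sqrt(6 + V) (p(V) = 2*sqrt(V + 6) = 2*sqrt(6 + V))
c(U) = -16*U (c(U) = 2*(-8*U) = -16*U)
(c(p(7)) + 8) - 911/(-22 + 20)**2 = (-32*sqrt(6 + 7) + 8) - 911/(-22 + 20)**2 = (-32*sqrt(13) + 8) - 911/((-2)**2) = (-32*sqrt(13) + 8) - 911/4 = (8 - 32*sqrt(13)) - 911*1/4 = (8 - 32*sqrt(13)) - 911/4 = -879/4 - 32*sqrt(13)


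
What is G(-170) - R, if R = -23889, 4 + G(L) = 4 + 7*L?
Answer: 22699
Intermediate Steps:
G(L) = 7*L (G(L) = -4 + (4 + 7*L) = 7*L)
G(-170) - R = 7*(-170) - 1*(-23889) = -1190 + 23889 = 22699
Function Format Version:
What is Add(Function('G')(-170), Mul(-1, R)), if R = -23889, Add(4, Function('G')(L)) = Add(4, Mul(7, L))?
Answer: 22699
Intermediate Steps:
Function('G')(L) = Mul(7, L) (Function('G')(L) = Add(-4, Add(4, Mul(7, L))) = Mul(7, L))
Add(Function('G')(-170), Mul(-1, R)) = Add(Mul(7, -170), Mul(-1, -23889)) = Add(-1190, 23889) = 22699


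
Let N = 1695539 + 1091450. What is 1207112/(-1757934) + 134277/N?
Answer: -1564078881025/2449671360363 ≈ -0.63848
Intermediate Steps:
N = 2786989
1207112/(-1757934) + 134277/N = 1207112/(-1757934) + 134277/2786989 = 1207112*(-1/1757934) + 134277*(1/2786989) = -603556/878967 + 134277/2786989 = -1564078881025/2449671360363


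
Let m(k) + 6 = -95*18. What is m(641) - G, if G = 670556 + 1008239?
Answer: -1680511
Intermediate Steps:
m(k) = -1716 (m(k) = -6 - 95*18 = -6 - 1710 = -1716)
G = 1678795
m(641) - G = -1716 - 1*1678795 = -1716 - 1678795 = -1680511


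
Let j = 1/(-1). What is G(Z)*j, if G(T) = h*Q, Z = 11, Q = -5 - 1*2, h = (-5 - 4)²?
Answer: 567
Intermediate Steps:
h = 81 (h = (-9)² = 81)
Q = -7 (Q = -5 - 2 = -7)
j = -1
G(T) = -567 (G(T) = 81*(-7) = -567)
G(Z)*j = -567*(-1) = 567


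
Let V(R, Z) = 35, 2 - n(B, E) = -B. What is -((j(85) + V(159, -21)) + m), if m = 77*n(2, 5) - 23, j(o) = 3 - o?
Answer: -238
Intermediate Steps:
n(B, E) = 2 + B (n(B, E) = 2 - (-1)*B = 2 + B)
m = 285 (m = 77*(2 + 2) - 23 = 77*4 - 23 = 308 - 23 = 285)
-((j(85) + V(159, -21)) + m) = -(((3 - 1*85) + 35) + 285) = -(((3 - 85) + 35) + 285) = -((-82 + 35) + 285) = -(-47 + 285) = -1*238 = -238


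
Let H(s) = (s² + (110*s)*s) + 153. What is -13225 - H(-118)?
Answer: -1558942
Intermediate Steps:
H(s) = 153 + 111*s² (H(s) = (s² + 110*s²) + 153 = 111*s² + 153 = 153 + 111*s²)
-13225 - H(-118) = -13225 - (153 + 111*(-118)²) = -13225 - (153 + 111*13924) = -13225 - (153 + 1545564) = -13225 - 1*1545717 = -13225 - 1545717 = -1558942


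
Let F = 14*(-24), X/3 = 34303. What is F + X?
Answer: 102573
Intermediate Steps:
X = 102909 (X = 3*34303 = 102909)
F = -336
F + X = -336 + 102909 = 102573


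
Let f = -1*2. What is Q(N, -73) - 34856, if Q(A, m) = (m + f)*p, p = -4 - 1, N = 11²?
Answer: -34481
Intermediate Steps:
f = -2
N = 121
p = -5
Q(A, m) = 10 - 5*m (Q(A, m) = (m - 2)*(-5) = (-2 + m)*(-5) = 10 - 5*m)
Q(N, -73) - 34856 = (10 - 5*(-73)) - 34856 = (10 + 365) - 34856 = 375 - 34856 = -34481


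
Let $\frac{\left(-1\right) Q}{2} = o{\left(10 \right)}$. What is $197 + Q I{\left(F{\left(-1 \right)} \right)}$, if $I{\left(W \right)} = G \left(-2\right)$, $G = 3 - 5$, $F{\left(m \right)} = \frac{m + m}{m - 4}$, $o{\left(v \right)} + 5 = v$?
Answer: $157$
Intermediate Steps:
$o{\left(v \right)} = -5 + v$
$F{\left(m \right)} = \frac{2 m}{-4 + m}$
$Q = -10$ ($Q = - 2 \left(-5 + 10\right) = \left(-2\right) 5 = -10$)
$G = -2$ ($G = 3 - 5 = -2$)
$I{\left(W \right)} = 4$ ($I{\left(W \right)} = \left(-2\right) \left(-2\right) = 4$)
$197 + Q I{\left(F{\left(-1 \right)} \right)} = 197 - 40 = 157$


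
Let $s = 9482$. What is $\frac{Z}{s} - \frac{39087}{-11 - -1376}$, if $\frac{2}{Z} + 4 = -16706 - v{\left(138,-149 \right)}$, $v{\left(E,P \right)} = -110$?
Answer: $- \frac{205078023571}{7161754600} \approx -28.635$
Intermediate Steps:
$Z = - \frac{1}{8300}$ ($Z = \frac{2}{-4 - 16596} = \frac{2}{-16600} = 2 \left(- \frac{1}{16600}\right) = - \frac{1}{8300} \approx -0.00012048$)
$\frac{Z}{s} - \frac{39087}{-11 - -1376} = - \frac{1}{8300 \cdot 9482} - \frac{39087}{-11 - -1376} = \left(- \frac{1}{8300}\right) \frac{1}{9482} - \frac{39087}{-11 + 1376} = - \frac{1}{78700600} - \frac{39087}{1365} = - \frac{1}{78700600} - \frac{13029}{455} = - \frac{205078023571}{7161754600}$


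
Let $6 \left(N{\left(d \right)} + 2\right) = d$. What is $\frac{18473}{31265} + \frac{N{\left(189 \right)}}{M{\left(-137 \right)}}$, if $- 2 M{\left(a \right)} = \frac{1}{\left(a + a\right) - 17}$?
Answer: $\frac{41292866}{2405} \approx 17170.0$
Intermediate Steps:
$N{\left(d \right)} = -2 + \frac{d}{6}$
$M{\left(a \right)} = - \frac{1}{2 \left(-17 + 2 a\right)}$ ($M{\left(a \right)} = - \frac{1}{2 \left(\left(a + a\right) - 17\right)} = - \frac{1}{2 \left(2 a - 17\right)} = - \frac{1}{2 \left(-17 + 2 a\right)}$)
$\frac{18473}{31265} + \frac{N{\left(189 \right)}}{M{\left(-137 \right)}} = \frac{18473}{31265} + \frac{-2 + \frac{1}{6} \cdot 189}{\left(-1\right) \frac{1}{-34 + 4 \left(-137\right)}} = 18473 \cdot \frac{1}{31265} + \frac{-2 + \frac{63}{2}}{\left(-1\right) \frac{1}{-34 - 548}} = \frac{1421}{2405} + \frac{59}{2 \left(- \frac{1}{-582}\right)} = \frac{1421}{2405} + \frac{59}{2 \left(\left(-1\right) \left(- \frac{1}{582}\right)\right)} = \frac{1421}{2405} + \frac{59 \frac{1}{\frac{1}{582}}}{2} = \frac{1421}{2405} + \frac{59}{2} \cdot 582 = \frac{1421}{2405} + 17169 = \frac{41292866}{2405}$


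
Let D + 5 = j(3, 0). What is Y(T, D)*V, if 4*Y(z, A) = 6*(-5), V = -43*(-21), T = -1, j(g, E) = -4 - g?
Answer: -13545/2 ≈ -6772.5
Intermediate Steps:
D = -12 (D = -5 + (-4 - 1*3) = -5 + (-4 - 3) = -5 - 7 = -12)
V = 903
Y(z, A) = -15/2 (Y(z, A) = (6*(-5))/4 = (¼)*(-30) = -15/2)
Y(T, D)*V = -15/2*903 = -13545/2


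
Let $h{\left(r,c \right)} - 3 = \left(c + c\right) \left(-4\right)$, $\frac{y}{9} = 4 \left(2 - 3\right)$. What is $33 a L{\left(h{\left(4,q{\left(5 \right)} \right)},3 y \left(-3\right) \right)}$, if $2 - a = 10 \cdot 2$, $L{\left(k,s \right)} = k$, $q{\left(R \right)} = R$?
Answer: $21978$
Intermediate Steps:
$y = -36$ ($y = 9 \cdot 4 \left(2 - 3\right) = 9 \cdot 4 \left(-1\right) = 9 \left(-4\right) = -36$)
$h{\left(r,c \right)} = 3 - 8 c$ ($h{\left(r,c \right)} = 3 + \left(c + c\right) \left(-4\right) = 3 + 2 c \left(-4\right) = 3 - 8 c$)
$a = -18$ ($a = 2 - 10 \cdot 2 = 2 - 20 = -18$)
$33 a L{\left(h{\left(4,q{\left(5 \right)} \right)},3 y \left(-3\right) \right)} = 33 \left(-18\right) \left(3 - 40\right) = - 594 \left(3 - 40\right) = \left(-594\right) \left(-37\right) = 21978$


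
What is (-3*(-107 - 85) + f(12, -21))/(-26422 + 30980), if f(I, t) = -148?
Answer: 214/2279 ≈ 0.093901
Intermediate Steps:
(-3*(-107 - 85) + f(12, -21))/(-26422 + 30980) = (-3*(-107 - 85) - 148)/(-26422 + 30980) = (-3*(-192) - 148)/4558 = (576 - 148)*(1/4558) = 428*(1/4558) = 214/2279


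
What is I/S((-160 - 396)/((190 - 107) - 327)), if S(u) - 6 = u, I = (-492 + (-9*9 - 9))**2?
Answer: 20662164/505 ≈ 40915.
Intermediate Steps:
I = 338724 (I = (-492 + (-81 - 9))**2 = (-492 - 90)**2 = (-582)**2 = 338724)
S(u) = 6 + u
I/S((-160 - 396)/((190 - 107) - 327)) = 338724/(6 + (-160 - 396)/((190 - 107) - 327)) = 338724/(6 - 556/(83 - 327)) = 338724/(6 - 556/(-244)) = 338724/(6 - 556*(-1/244)) = 338724/(6 + 139/61) = 338724/(505/61) = 338724*(61/505) = 20662164/505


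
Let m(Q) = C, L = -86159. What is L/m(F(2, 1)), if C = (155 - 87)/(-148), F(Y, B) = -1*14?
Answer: 3187883/17 ≈ 1.8752e+5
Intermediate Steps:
F(Y, B) = -14
C = -17/37 (C = 68*(-1/148) = -17/37 ≈ -0.45946)
m(Q) = -17/37
L/m(F(2, 1)) = -86159/(-17/37) = -86159*(-37/17) = 3187883/17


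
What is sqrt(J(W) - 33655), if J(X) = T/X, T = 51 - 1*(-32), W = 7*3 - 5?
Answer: I*sqrt(538397)/4 ≈ 183.44*I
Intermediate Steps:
W = 16 (W = 21 - 5 = 16)
T = 83 (T = 51 + 32 = 83)
J(X) = 83/X
sqrt(J(W) - 33655) = sqrt(83/16 - 33655) = sqrt(-538397/16) = I*sqrt(538397)/4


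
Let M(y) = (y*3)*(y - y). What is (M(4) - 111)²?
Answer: 12321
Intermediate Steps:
M(y) = 0 (M(y) = (3*y)*0 = 0)
(M(4) - 111)² = (0 - 111)² = (-111)² = 12321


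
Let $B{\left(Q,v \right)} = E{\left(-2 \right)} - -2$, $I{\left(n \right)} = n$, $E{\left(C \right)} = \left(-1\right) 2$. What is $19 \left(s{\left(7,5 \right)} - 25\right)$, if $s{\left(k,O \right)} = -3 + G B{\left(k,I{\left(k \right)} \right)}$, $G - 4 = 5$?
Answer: $-532$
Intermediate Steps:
$G = 9$ ($G = 4 + 5 = 9$)
$E{\left(C \right)} = -2$
$B{\left(Q,v \right)} = 0$ ($B{\left(Q,v \right)} = -2 - -2 = -2 + 2 = 0$)
$s{\left(k,O \right)} = -3$ ($s{\left(k,O \right)} = -3 + 9 \cdot 0 = -3 + 0 = -3$)
$19 \left(s{\left(7,5 \right)} - 25\right) = 19 \left(-3 - 25\right) = 19 \left(-28\right) = -532$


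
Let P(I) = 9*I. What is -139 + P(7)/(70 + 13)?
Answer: -11474/83 ≈ -138.24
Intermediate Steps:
-139 + P(7)/(70 + 13) = -139 + (9*7)/(70 + 13) = -139 + 63/83 = -11474/83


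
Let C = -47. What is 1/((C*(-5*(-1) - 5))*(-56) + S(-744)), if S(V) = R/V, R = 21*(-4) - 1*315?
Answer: 248/133 ≈ 1.8647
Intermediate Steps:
R = -399 (R = -84 - 315 = -399)
S(V) = -399/V
1/((C*(-5*(-1) - 5))*(-56) + S(-744)) = 1/(-47*(-5*(-1) - 5)*(-56) - 399/(-744)) = 1/(-47*(5 - 5)*(-56) - 399*(-1/744)) = 1/(-47*0*(-56) + 133/248) = 1/(0*(-56) + 133/248) = 1/(0 + 133/248) = 1/(133/248) = 248/133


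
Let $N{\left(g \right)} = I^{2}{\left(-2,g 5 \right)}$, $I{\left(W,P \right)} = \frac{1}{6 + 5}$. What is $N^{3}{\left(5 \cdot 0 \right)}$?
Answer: $\frac{1}{1771561} \approx 5.6447 \cdot 10^{-7}$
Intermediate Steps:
$I{\left(W,P \right)} = \frac{1}{11}$
$N{\left(g \right)} = \frac{1}{121}$ ($N{\left(g \right)} = \left(\frac{1}{11}\right)^{2} = \frac{1}{121}$)
$N^{3}{\left(5 \cdot 0 \right)} = \left(\frac{1}{121}\right)^{3} = \frac{1}{1771561}$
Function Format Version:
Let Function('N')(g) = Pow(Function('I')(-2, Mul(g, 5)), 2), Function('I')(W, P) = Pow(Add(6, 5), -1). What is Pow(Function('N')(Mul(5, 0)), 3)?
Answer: Rational(1, 1771561) ≈ 5.6447e-7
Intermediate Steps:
Function('I')(W, P) = Rational(1, 11) (Function('I')(W, P) = Pow(11, -1) = Rational(1, 11))
Function('N')(g) = Rational(1, 121) (Function('N')(g) = Pow(Rational(1, 11), 2) = Rational(1, 121))
Pow(Function('N')(Mul(5, 0)), 3) = Pow(Rational(1, 121), 3) = Rational(1, 1771561)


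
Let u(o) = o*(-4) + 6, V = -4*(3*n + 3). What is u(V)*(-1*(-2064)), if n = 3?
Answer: 408672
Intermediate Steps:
V = -48 (V = -4*(3*3 + 3) = -4*(9 + 3) = -4*12 = -48)
u(o) = 6 - 4*o (u(o) = -4*o + 6 = 6 - 4*o)
u(V)*(-1*(-2064)) = (6 - 4*(-48))*(-1*(-2064)) = (6 + 192)*2064 = 198*2064 = 408672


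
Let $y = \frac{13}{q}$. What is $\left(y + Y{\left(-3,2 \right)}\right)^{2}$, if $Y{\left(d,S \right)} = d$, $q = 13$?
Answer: $4$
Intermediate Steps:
$y = 1$ ($y = \frac{13}{13} = 13 \cdot \frac{1}{13} = 1$)
$\left(y + Y{\left(-3,2 \right)}\right)^{2} = \left(1 - 3\right)^{2} = \left(-2\right)^{2} = 4$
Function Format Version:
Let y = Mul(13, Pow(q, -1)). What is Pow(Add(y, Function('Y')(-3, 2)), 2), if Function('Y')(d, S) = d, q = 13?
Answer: 4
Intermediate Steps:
y = 1 (y = Mul(13, Pow(13, -1)) = Mul(13, Rational(1, 13)) = 1)
Pow(Add(y, Function('Y')(-3, 2)), 2) = Pow(Add(1, -3), 2) = Pow(-2, 2) = 4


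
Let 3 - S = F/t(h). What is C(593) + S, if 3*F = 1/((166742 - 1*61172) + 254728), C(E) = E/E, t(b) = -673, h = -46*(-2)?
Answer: 2909766649/727441662 ≈ 4.0000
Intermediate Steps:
h = 92
C(E) = 1
F = 1/1080894 (F = 1/(3*((166742 - 1*61172) + 254728)) = 1/(3*((166742 - 61172) + 254728)) = 1/(3*(105570 + 254728)) = (⅓)/360298 = (⅓)*(1/360298) = 1/1080894 ≈ 9.2516e-7)
S = 2182324987/727441662 (S = 3 - 1/(1080894*(-673)) = 3 - (-1)/(1080894*673) = 3 - 1*(-1/727441662) = 3 + 1/727441662 = 2182324987/727441662 ≈ 3.0000)
C(593) + S = 1 + 2182324987/727441662 = 2909766649/727441662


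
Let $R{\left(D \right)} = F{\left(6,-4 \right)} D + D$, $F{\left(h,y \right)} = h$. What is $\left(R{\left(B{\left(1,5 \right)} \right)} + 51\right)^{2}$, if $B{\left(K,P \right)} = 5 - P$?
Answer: $2601$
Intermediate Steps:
$R{\left(D \right)} = 7 D$ ($R{\left(D \right)} = 6 D + D = 7 D$)
$\left(R{\left(B{\left(1,5 \right)} \right)} + 51\right)^{2} = \left(7 \left(5 - 5\right) + 51\right)^{2} = \left(7 \cdot 0 + 51\right)^{2} = \left(0 + 51\right)^{2} = 51^{2} = 2601$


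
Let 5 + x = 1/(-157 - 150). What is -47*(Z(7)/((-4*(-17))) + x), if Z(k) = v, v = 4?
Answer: 1212835/5219 ≈ 232.39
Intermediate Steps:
Z(k) = 4
x = -1536/307 (x = -5 + 1/(-157 - 150) = -5 + 1/(-307) = -5 - 1/307 = -1536/307 ≈ -5.0033)
-47*(Z(7)/((-4*(-17))) + x) = -47*(4/((-4*(-17))) - 1536/307) = -47*(4/68 - 1536/307) = -47*(4*(1/68) - 1536/307) = -47*(1/17 - 1536/307) = -47*(-25805/5219) = 1212835/5219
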